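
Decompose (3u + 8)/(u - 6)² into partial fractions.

(3u + 8) = A(u - 6) + B. At u = 6: B = 3·6 + 8 = 26. Coeff of u: A = 3
Result: 3/(u - 6) + 26/(u - 6)²


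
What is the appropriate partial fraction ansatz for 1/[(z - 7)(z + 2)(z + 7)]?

Three distinct linear factors: P/(z - 7) + Q/(z + 2) + R/(z + 7)


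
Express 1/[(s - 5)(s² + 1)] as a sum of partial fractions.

Cover-up at s = 5: A = 1/(5² + 1) = 1/26. Then B = -A = -1/26, C = -A·(0 + 5) = -5/26
Result: (1/26)/(s - 5) - ((1/26)s + 5/26)/(s² + 1)


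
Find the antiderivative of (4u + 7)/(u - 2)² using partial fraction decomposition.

Decompose: P = 4, Q = 4·2 + 7 = 15, so (4u + 7)/(u - 2)² = 4/(u - 2) + 15/(u - 2)². Integrate: ∫ P/(u - 2) du = 4 ln|(u - 2)|; ∫ Q/(u - 2)² du = -15/(u - 2). Sum: 4 ln|(u - 2)| - 15/(u - 2) + C


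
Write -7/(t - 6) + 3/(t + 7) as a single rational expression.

Common denominator (t - 6)(t + 7). Numerator: -7(t + 7) + 3(t - 6) = (-7t - 49) + (3t - 18) = -4t - 67
Result: (-4t - 67)/[(t - 6)(t + 7)]


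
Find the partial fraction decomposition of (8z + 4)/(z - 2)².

(8z + 4) = α(z - 2) + β. At z = 2: β = 8·2 + 4 = 20. Coeff of z: α = 8
Result: 8/(z - 2) + 20/(z - 2)²


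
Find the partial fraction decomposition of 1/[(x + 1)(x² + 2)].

Cover-up at x = -1: A = 1/((-1)² + 2) = 1/3. Then B = -A = -1/3, C = -A·(0 - 1) = 1/3
Result: (1/3)/(x + 1) - ((1/3)x - 1/3)/(x² + 2)


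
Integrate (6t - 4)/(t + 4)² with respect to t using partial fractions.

Decompose: P = 6, Q = 6·(-4) - 4 = -28, so (6t - 4)/(t + 4)² = 6/(t + 4) - 28/(t + 4)². Integrate: ∫ P/(t + 4) dt = 6 ln|(t + 4)|; ∫ Q/(t + 4)² dt = 28/(t + 4). Sum: 6 ln|(t + 4)| + 28/(t + 4) + C


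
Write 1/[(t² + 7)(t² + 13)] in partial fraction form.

Coefficient matching gives P = R = 0, Q = 1/(13-7) = 1/6, S = -Q = -1/6
Result: (1/6)/(t² + 7) - (1/6)/(t² + 13)


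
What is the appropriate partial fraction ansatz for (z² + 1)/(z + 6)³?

Repeated linear factor (power 3): P/(z + 6) + Q/(z + 6)² + R/(z + 6)³


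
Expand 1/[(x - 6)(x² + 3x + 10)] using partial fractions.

Cover-up at x = 6: P = 1/(6² + 3·6 + 10) = 1/64. Then Q = -P = -1/64, R = -P·(3 + 6) = -9/64
Result: (1/64)/(x - 6) - ((1/64)x + 9/64)/(x² + 3x + 10)


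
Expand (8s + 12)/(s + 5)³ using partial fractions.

(8s + 12) = P(s + 5)² + Q(s + 5) + R. At s = -5: R = 8·(-5) + 12 = -28. Coefficients: P = 0, Q = 8
Result: 8/(s + 5)² - 28/(s + 5)³


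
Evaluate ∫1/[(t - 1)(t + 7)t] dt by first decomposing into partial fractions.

Cover-up: P = 1/8, Q = 1/56, R = -1/7. Decomposition: (1/8)/(t - 1) + (1/56)/(t + 7) - (1/7)/t. Integrate each term: (1/8) ln|(t - 1)| + (1/56) ln|(t + 7)| - (1/7) ln|t| + C


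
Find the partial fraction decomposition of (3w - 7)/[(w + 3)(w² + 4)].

At w=-3: P = (3·(-3) - 7)/((-3)² + 4) = -16/13. Q = -P = 16/13, R = 3 - (-3)·P = -9/13
Result: (-16/13)/(w + 3) + ((16/13)w - 9/13)/(w² + 4)


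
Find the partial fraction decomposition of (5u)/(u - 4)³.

(5u) = α(u - 4)² + β(u - 4) + γ. At u = 4: γ = 5·4 + 0 = 20. Coefficients: α = 0, β = 5
Result: 5/(u - 4)² + 20/(u - 4)³


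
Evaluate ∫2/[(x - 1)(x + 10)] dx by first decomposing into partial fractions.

Decompose: 2/[(x - 1)(x + 10)] = (2/11)/(x - 1) - (2/11)/(x + 10). Integrate each term: (2/11) ln|(x - 1)| - (2/11) ln|(x + 10)| + C


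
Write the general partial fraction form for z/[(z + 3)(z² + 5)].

Linear + irreducible quadratic: α/(z + 3) + (βz + γ)/(z² + 5)


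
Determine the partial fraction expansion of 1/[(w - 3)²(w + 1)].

Cover-up at w=-1: R = 1/(-1 - 3)² = 1/16. Cover-up at w=3: Q = 1/(3 + 1) = 1/4. Comparing w² coeff: P = -R = -1/16
Result: (-1/16)/(w - 3) + (1/4)/(w - 3)² + (1/16)/(w + 1)


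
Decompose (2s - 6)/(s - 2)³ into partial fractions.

(2s - 6) = A(s - 2)² + B(s - 2) + C. At s = 2: C = 2·2 - 6 = -2. Coefficients: A = 0, B = 2
Result: 2/(s - 2)² - 2/(s - 2)³


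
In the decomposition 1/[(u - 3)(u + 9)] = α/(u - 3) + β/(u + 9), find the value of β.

Cover-up at u = -9: β = 1/(-9 - 3) = -1/12


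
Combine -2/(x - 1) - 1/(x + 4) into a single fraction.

Common denominator (x - 1)(x + 4). Numerator: -2(x + 4) - 1(x - 1) = (-2x - 8) - (x - 1) = -3x - 7
Result: (-3x - 7)/[(x - 1)(x + 4)]


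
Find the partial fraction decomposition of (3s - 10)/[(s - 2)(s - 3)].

At s=2: α = (3·2 - 10)/(2 - 3) = 4. At s=3: β = (3·3 - 10)/(3 - 2) = -1
Result: 4/(s - 2) - 1/(s - 3)


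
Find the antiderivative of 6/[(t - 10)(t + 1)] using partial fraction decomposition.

Decompose: 6/[(t - 10)(t + 1)] = (6/11)/(t - 10) - (6/11)/(t + 1). Integrate each term: (6/11) ln|(t - 10)| - (6/11) ln|(t + 1)| + C


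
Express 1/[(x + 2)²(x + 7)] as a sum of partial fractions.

Cover-up at x=-7: R = 1/(-7 + 2)² = 1/25. Cover-up at x=-2: Q = 1/(-2 + 7) = 1/5. Comparing x² coeff: P = -R = -1/25
Result: (-1/25)/(x + 2) + (1/5)/(x + 2)² + (1/25)/(x + 7)


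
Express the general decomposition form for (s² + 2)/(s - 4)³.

Repeated linear factor (power 3): A/(s - 4) + B/(s - 4)² + C/(s - 4)³


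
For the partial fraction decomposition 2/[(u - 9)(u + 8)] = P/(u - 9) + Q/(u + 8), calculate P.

Cover-up at u = 9: P = 2/(9 + 8) = 2/17


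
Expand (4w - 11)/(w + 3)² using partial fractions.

(4w - 11) = P(w + 3) + Q. At w = -3: Q = 4·(-3) - 11 = -23. Coeff of w: P = 4
Result: 4/(w + 3) - 23/(w + 3)²


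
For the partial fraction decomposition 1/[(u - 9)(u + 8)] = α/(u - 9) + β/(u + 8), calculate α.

Cover-up at u = 9: α = 1/(9 + 8) = 1/17


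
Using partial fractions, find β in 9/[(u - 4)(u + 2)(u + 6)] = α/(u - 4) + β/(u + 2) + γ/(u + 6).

Cover-up at u = -2: β = 9/[(-2 - 4)(-2 + 6)] = 9/[(-6)(4)] = -9/24 = -3/8


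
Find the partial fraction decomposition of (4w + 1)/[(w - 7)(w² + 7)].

At w=7: A = (4·7 + 1)/(7² + 7) = 29/56. B = -A = -29/56, C = 4 - 7·A = 3/8
Result: (29/56)/(w - 7) - ((29/56)w - 3/8)/(w² + 7)


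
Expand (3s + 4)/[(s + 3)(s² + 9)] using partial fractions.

At s=-3: P = (3·(-3) + 4)/((-3)² + 9) = -5/18. Q = -P = 5/18, R = 3 - (-3)·P = 13/6
Result: (-5/18)/(s + 3) + ((5/18)s + 13/6)/(s² + 9)


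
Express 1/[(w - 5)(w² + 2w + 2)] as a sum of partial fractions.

Cover-up at w = 5: P = 1/(5² + 2·5 + 2) = 1/37. Then Q = -P = -1/37, R = -P·(2 + 5) = -7/37
Result: (1/37)/(w - 5) - ((1/37)w + 7/37)/(w² + 2w + 2)


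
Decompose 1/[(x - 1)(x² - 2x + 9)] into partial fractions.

Cover-up at x = 1: A = 1/(1² - 2·1 + 9) = 1/8. Then B = -A = -1/8, C = -A·(-2 + 1) = 1/8
Result: (1/8)/(x - 1) - ((1/8)x - 1/8)/(x² - 2x + 9)


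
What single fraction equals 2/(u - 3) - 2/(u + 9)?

Common denominator (u - 3)(u + 9). Numerator: 2(u + 9) - 2(u - 3) = (2u + 18) - (2u - 6) = 24
Result: (24)/[(u - 3)(u + 9)]


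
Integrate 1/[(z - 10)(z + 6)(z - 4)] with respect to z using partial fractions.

Cover-up: α = 1/96, β = 1/160, γ = -1/60. Decomposition: (1/96)/(z - 10) + (1/160)/(z + 6) - (1/60)/(z - 4). Integrate each term: (1/96) ln|(z - 10)| + (1/160) ln|(z + 6)| - (1/60) ln|(z - 4)| + C


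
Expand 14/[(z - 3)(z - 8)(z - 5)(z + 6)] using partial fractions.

Using Heaviside cover-up: (7/45)/(z - 3) + (1/15)/(z - 8) - (7/33)/(z - 5) - (1/99)/(z + 6)


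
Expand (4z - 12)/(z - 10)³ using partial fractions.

(4z - 12) = A(z - 10)² + B(z - 10) + C. At z = 10: C = 4·10 - 12 = 28. Coefficients: A = 0, B = 4
Result: 4/(z - 10)² + 28/(z - 10)³


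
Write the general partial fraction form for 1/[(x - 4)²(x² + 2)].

Repeated linear + quadratic: α/(x - 4) + β/(x - 4)² + (γx + δ)/(x² + 2)


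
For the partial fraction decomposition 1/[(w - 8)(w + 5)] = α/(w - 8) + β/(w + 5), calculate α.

Cover-up at w = 8: α = 1/(8 + 5) = 1/13


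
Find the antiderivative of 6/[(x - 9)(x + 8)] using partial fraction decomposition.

Decompose: 6/[(x - 9)(x + 8)] = (6/17)/(x - 9) - (6/17)/(x + 8). Integrate each term: (6/17) ln|(x - 9)| - (6/17) ln|(x + 8)| + C


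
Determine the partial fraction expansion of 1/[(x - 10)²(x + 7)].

Cover-up at x=-7: γ = 1/(-7 - 10)² = 1/289. Cover-up at x=10: β = 1/(10 + 7) = 1/17. Comparing x² coeff: α = -γ = -1/289
Result: (-1/289)/(x - 10) + (1/17)/(x - 10)² + (1/289)/(x + 7)


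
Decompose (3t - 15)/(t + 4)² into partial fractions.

(3t - 15) = P(t + 4) + Q. At t = -4: Q = 3·(-4) - 15 = -27. Coeff of t: P = 3
Result: 3/(t + 4) - 27/(t + 4)²


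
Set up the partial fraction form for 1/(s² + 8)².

Repeated quadratic factor: (As + B)/(s² + 8) + (Cs + D)/(s² + 8)²


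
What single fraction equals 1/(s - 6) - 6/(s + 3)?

Common denominator (s - 6)(s + 3). Numerator: 1(s + 3) - 6(s - 6) = (s + 3) - (6s - 36) = -5s + 39
Result: (-5s + 39)/[(s - 6)(s + 3)]


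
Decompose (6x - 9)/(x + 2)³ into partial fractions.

(6x - 9) = A(x + 2)² + B(x + 2) + C. At x = -2: C = 6·(-2) - 9 = -21. Coefficients: A = 0, B = 6
Result: 6/(x + 2)² - 21/(x + 2)³


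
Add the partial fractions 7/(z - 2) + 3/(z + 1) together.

Common denominator (z - 2)(z + 1). Numerator: 7(z + 1) + 3(z - 2) = (7z + 7) + (3z - 6) = 10z + 1
Result: (10z + 1)/[(z - 2)(z + 1)]


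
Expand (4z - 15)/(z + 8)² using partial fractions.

(4z - 15) = A(z + 8) + B. At z = -8: B = 4·(-8) - 15 = -47. Coeff of z: A = 4
Result: 4/(z + 8) - 47/(z + 8)²


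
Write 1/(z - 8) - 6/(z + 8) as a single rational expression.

Common denominator (z - 8)(z + 8). Numerator: 1(z + 8) - 6(z - 8) = (z + 8) - (6z - 48) = -5z + 56
Result: (-5z + 56)/[(z - 8)(z + 8)]


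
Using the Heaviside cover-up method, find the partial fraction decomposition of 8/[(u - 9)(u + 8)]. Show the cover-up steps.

Cover (u - 9): set u=9, get A = 8/(9 + 8) = 8/17. Cover (u + 8): set u=-8, get B = 8/(-8 - 9) = -8/17.
Result: (8/17)/(u - 9) - (8/17)/(u + 8)


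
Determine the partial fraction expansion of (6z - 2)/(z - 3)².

(6z - 2) = P(z - 3) + Q. At z = 3: Q = 6·3 - 2 = 16. Coeff of z: P = 6
Result: 6/(z - 3) + 16/(z - 3)²


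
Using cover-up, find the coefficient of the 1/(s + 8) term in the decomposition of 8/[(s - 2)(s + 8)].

Cover (s + 8), set s=-8: 8/((s - 2) at s=-8) = 8/(-10) = -4/5


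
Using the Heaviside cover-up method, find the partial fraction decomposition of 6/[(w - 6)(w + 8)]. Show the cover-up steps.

Cover (w - 6): set w=6, get P = 6/(6 + 8) = 3/7. Cover (w + 8): set w=-8, get Q = 6/(-8 - 6) = -3/7.
Result: (3/7)/(w - 6) - (3/7)/(w + 8)


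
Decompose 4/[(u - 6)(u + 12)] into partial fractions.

4/(u - 6)(u + 12) = α/(u - 6) + β/(u + 12). α = 4/(6 + 12) = 2/9, β = 4/(-12 - 6) = -2/9
Result: (2/9)/(u - 6) - (2/9)/(u + 12)


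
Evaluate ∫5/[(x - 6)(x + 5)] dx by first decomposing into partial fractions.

Decompose: 5/[(x - 6)(x + 5)] = (5/11)/(x - 6) - (5/11)/(x + 5). Integrate each term: (5/11) ln|(x - 6)| - (5/11) ln|(x + 5)| + C


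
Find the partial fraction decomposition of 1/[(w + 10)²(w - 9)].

Cover-up at w=9: R = 1/(9 + 10)² = 1/361. Cover-up at w=-10: Q = 1/(-10 - 9) = -1/19. Comparing w² coeff: P = -R = -1/361
Result: (-1/361)/(w + 10) - (1/19)/(w + 10)² + (1/361)/(w - 9)


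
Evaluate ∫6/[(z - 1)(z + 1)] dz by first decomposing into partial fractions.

Decompose: 6/[(z - 1)(z + 1)] = 3/(z - 1) - 3/(z + 1). Integrate each term: 3 ln|(z - 1)| - 3 ln|(z + 1)| + C


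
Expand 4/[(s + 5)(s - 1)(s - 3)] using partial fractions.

Using cover-up method: P = 1/12, Q = -1/3, R = 1/4
Result: (1/12)/(s + 5) - (1/3)/(s - 1) + (1/4)/(s - 3)


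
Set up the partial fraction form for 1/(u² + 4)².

Repeated quadratic factor: (Pu + Q)/(u² + 4) + (Ru + S)/(u² + 4)²


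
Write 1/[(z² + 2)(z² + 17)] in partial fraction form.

Coefficient matching gives α = γ = 0, β = 1/(17-2) = 1/15, δ = -β = -1/15
Result: (1/15)/(z² + 2) - (1/15)/(z² + 17)


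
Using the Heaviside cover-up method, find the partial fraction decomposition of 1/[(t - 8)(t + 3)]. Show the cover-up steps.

Cover (t - 8): set t=8, get α = 1/(8 + 3) = 1/11. Cover (t + 3): set t=-3, get β = 1/(-3 - 8) = -1/11.
Result: (1/11)/(t - 8) - (1/11)/(t + 3)


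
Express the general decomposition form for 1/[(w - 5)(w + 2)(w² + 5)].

Two linear + quadratic: α/(w - 5) + β/(w + 2) + (γw + δ)/(w² + 5)


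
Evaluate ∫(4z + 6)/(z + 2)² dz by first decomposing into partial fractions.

Decompose: P = 4, Q = 4·(-2) + 6 = -2, so (4z + 6)/(z + 2)² = 4/(z + 2) - 2/(z + 2)². Integrate: ∫ P/(z + 2) dz = 4 ln|(z + 2)|; ∫ Q/(z + 2)² dz = 2/(z + 2). Sum: 4 ln|(z + 2)| + 2/(z + 2) + C


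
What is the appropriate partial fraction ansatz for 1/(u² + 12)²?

Repeated quadratic factor: (αu + β)/(u² + 12) + (γu + δ)/(u² + 12)²


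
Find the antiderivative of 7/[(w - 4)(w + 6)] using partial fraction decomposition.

Decompose: 7/[(w - 4)(w + 6)] = (7/10)/(w - 4) - (7/10)/(w + 6). Integrate each term: (7/10) ln|(w - 4)| - (7/10) ln|(w + 6)| + C


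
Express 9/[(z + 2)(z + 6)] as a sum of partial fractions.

9/(z + 2)(z + 6) = α/(z + 2) + β/(z + 6). α = 9/(-2 + 6) = 9/4, β = 9/(-6 + 2) = -9/4
Result: (9/4)/(z + 2) - (9/4)/(z + 6)


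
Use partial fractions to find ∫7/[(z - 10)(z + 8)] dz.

Decompose: 7/[(z - 10)(z + 8)] = (7/18)/(z - 10) - (7/18)/(z + 8). Integrate each term: (7/18) ln|(z - 10)| - (7/18) ln|(z + 8)| + C


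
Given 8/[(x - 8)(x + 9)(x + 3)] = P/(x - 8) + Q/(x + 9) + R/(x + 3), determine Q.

Cover-up at x = -9: Q = 8/[(-9 - 8)(-9 + 3)] = 8/[(-17)(-6)] = 8/102 = 4/51


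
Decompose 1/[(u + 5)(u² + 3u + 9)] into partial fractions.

Cover-up at u = -5: A = 1/((-5)² + 3·(-5) + 9) = 1/19. Then B = -A = -1/19, C = -A·(3 - 5) = 2/19
Result: (1/19)/(u + 5) - ((1/19)u - 2/19)/(u² + 3u + 9)


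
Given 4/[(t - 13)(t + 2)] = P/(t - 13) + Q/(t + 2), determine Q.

Cover-up at t = -2: Q = 4/(-2 - 13) = -4/15


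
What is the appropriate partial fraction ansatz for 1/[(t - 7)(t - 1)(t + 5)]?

Three distinct linear factors: A/(t - 7) + B/(t - 1) + C/(t + 5)


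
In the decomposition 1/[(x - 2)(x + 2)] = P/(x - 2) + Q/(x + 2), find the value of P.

Cover-up at x = 2: P = 1/(2 + 2) = 1/4


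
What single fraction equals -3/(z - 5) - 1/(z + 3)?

Common denominator (z - 5)(z + 3). Numerator: -3(z + 3) - 1(z - 5) = (-3z - 9) - (z - 5) = -4z - 4
Result: (-4z - 4)/[(z - 5)(z + 3)]


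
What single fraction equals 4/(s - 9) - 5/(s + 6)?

Common denominator (s - 9)(s + 6). Numerator: 4(s + 6) - 5(s - 9) = (4s + 24) - (5s - 45) = -s + 69
Result: (-s + 69)/[(s - 9)(s + 6)]


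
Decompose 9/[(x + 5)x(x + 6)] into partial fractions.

Using cover-up method: A = -9/5, B = 3/10, C = 3/2
Result: (-9/5)/(x + 5) + (3/10)/x + (3/2)/(x + 6)


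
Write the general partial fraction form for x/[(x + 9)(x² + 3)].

Linear + irreducible quadratic: α/(x + 9) + (βx + γ)/(x² + 3)


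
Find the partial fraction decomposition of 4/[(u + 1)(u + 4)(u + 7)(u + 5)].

Using Heaviside cover-up: (1/18)/(u + 1) - (4/9)/(u + 4) - (1/9)/(u + 7) + (1/2)/(u + 5)


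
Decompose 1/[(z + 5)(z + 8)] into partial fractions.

1/(z + 5)(z + 8) = A/(z + 5) + B/(z + 8). A = 1/(-5 + 8) = 1/3, B = 1/(-8 + 5) = -1/3
Result: (1/3)/(z + 5) - (1/3)/(z + 8)


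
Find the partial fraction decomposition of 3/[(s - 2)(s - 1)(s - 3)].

Using cover-up method: P = -3, Q = 3/2, R = 3/2
Result: -3/(s - 2) + (3/2)/(s - 1) + (3/2)/(s - 3)


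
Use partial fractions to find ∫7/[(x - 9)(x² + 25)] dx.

Cover-up at x=9: α = 7/(9²+25) = 7/106. Coeff matching: β = -7/106, γ = -63/106. Decomposition: (7/106)/(x - 9) - ((7/106)x + 63/106)/(x² + 25). Integrate: linear → ln, quadratic → (1/2)ln + arctan: (7/106) ln|(x - 9)| - (7/212) ln(x² + 25) - (63/530) arctan(x/5) + C


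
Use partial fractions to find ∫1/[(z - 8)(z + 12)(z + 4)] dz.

Cover-up: α = 1/240, β = 1/160, γ = -1/96. Decomposition: (1/240)/(z - 8) + (1/160)/(z + 12) - (1/96)/(z + 4). Integrate each term: (1/240) ln|(z - 8)| + (1/160) ln|(z + 12)| - (1/96) ln|(z + 4)| + C


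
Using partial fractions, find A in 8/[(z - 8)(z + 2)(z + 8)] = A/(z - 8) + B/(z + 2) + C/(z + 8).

Cover-up at z = 8: A = 8/[(8 + 2)(8 + 8)] = 8/[(10)(16)] = 8/160 = 1/20


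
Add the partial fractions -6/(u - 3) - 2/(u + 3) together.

Common denominator (u - 3)(u + 3). Numerator: -6(u + 3) - 2(u - 3) = (-6u - 18) - (2u - 6) = -8u - 12
Result: (-8u - 12)/[(u - 3)(u + 3)]


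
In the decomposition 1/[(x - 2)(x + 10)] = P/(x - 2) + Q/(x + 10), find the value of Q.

Cover-up at x = -10: Q = 1/(-10 - 2) = -1/12


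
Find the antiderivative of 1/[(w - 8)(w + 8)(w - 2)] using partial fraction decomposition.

Cover-up: A = 1/96, B = 1/160, C = -1/60. Decomposition: (1/96)/(w - 8) + (1/160)/(w + 8) - (1/60)/(w - 2). Integrate each term: (1/96) ln|(w - 8)| + (1/160) ln|(w + 8)| - (1/60) ln|(w - 2)| + C


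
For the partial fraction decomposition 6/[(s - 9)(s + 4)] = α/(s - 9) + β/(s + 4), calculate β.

Cover-up at s = -4: β = 6/(-4 - 9) = -6/13


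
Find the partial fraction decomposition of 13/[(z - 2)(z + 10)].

13/(z - 2)(z + 10) = P/(z - 2) + Q/(z + 10). P = 13/(2 + 10) = 13/12, Q = 13/(-10 - 2) = -13/12
Result: (13/12)/(z - 2) - (13/12)/(z + 10)


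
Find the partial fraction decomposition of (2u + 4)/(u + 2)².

(2u + 4) = A(u + 2) + B. At u = -2: B = 2·(-2) + 4 = 0. Coeff of u: A = 2
Result: 2/(u + 2)


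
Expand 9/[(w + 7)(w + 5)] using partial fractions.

9/(w + 7)(w + 5) = A/(w + 7) + B/(w + 5). A = 9/(-7 + 5) = -9/2, B = 9/(-5 + 7) = 9/2
Result: (-9/2)/(w + 7) + (9/2)/(w + 5)


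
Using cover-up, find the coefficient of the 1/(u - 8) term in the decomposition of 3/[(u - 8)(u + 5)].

Cover (u - 8), set u=8: 3/((u + 5) at u=8) = 3/(13) = 3/13


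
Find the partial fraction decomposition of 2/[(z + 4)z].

2/(z + 4)z = A/(z + 4) + B/z. A = 2/(-4 - 0) = -1/2, B = 2/(0 + 4) = 1/2
Result: (-1/2)/(z + 4) + (1/2)/z


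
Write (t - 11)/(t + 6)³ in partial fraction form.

(t - 11) = P(t + 6)² + Q(t + 6) + R. At t = -6: R = 1·(-6) - 11 = -17. Coefficients: P = 0, Q = 1
Result: 1/(t + 6)² - 17/(t + 6)³


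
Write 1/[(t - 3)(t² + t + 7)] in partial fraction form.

Cover-up at t = 3: P = 1/(3² + 1·3 + 7) = 1/19. Then Q = -P = -1/19, R = -P·(1 + 3) = -4/19
Result: (1/19)/(t - 3) - ((1/19)t + 4/19)/(t² + t + 7)


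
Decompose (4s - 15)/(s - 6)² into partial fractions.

(4s - 15) = α(s - 6) + β. At s = 6: β = 4·6 - 15 = 9. Coeff of s: α = 4
Result: 4/(s - 6) + 9/(s - 6)²


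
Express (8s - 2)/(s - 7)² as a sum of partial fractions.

(8s - 2) = A(s - 7) + B. At s = 7: B = 8·7 - 2 = 54. Coeff of s: A = 8
Result: 8/(s - 7) + 54/(s - 7)²


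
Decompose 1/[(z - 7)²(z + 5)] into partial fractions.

Cover-up at z=-5: R = 1/(-5 - 7)² = 1/144. Cover-up at z=7: Q = 1/(7 + 5) = 1/12. Comparing z² coeff: P = -R = -1/144
Result: (-1/144)/(z - 7) + (1/12)/(z - 7)² + (1/144)/(z + 5)


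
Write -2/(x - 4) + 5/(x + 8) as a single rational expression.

Common denominator (x - 4)(x + 8). Numerator: -2(x + 8) + 5(x - 4) = (-2x - 16) + (5x - 20) = 3x - 36
Result: (3x - 36)/[(x - 4)(x + 8)]


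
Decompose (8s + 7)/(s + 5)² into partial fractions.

(8s + 7) = α(s + 5) + β. At s = -5: β = 8·(-5) + 7 = -33. Coeff of s: α = 8
Result: 8/(s + 5) - 33/(s + 5)²


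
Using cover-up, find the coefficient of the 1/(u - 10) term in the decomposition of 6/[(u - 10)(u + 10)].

Cover (u - 10), set u=10: 6/((u + 10) at u=10) = 6/(20) = 3/10


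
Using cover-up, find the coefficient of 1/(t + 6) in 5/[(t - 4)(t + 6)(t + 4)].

Cover (t + 6), set t=-6: 5/[(-6 - 4)(-6 + 4)] = 1/4


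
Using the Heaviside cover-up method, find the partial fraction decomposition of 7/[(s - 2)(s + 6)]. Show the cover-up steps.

Cover (s - 2): set s=2, get α = 7/(2 + 6) = 7/8. Cover (s + 6): set s=-6, get β = 7/(-6 - 2) = -7/8.
Result: (7/8)/(s - 2) - (7/8)/(s + 6)


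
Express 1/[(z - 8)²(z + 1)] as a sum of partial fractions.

Cover-up at z=-1: γ = 1/(-1 - 8)² = 1/81. Cover-up at z=8: β = 1/(8 + 1) = 1/9. Comparing z² coeff: α = -γ = -1/81
Result: (-1/81)/(z - 8) + (1/9)/(z - 8)² + (1/81)/(z + 1)


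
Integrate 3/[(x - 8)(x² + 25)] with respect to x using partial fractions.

Cover-up at x=8: α = 3/(8²+25) = 3/89. Coeff matching: β = -3/89, γ = -24/89. Decomposition: (3/89)/(x - 8) - ((3/89)x + 24/89)/(x² + 25). Integrate: linear → ln, quadratic → (1/2)ln + arctan: (3/89) ln|(x - 8)| - (3/178) ln(x² + 25) - (24/445) arctan(x/5) + C


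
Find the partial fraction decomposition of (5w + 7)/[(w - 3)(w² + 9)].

At w=3: A = (5·3 + 7)/(3² + 9) = 11/9. B = -A = -11/9, C = 5 - 3·A = 4/3
Result: (11/9)/(w - 3) - ((11/9)w - 4/3)/(w² + 9)


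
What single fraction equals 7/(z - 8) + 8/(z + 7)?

Common denominator (z - 8)(z + 7). Numerator: 7(z + 7) + 8(z - 8) = (7z + 49) + (8z - 64) = 15z - 15
Result: (15z - 15)/[(z - 8)(z + 7)]


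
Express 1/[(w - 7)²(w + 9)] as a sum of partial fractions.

Cover-up at w=-9: γ = 1/(-9 - 7)² = 1/256. Cover-up at w=7: β = 1/(7 + 9) = 1/16. Comparing w² coeff: α = -γ = -1/256
Result: (-1/256)/(w - 7) + (1/16)/(w - 7)² + (1/256)/(w + 9)


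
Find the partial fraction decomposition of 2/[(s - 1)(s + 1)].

2/(s - 1)(s + 1) = α/(s - 1) + β/(s + 1). α = 2/(1 + 1) = 1, β = 2/(-1 - 1) = -1
Result: 1/(s - 1) - 1/(s + 1)


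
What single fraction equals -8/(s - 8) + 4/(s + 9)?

Common denominator (s - 8)(s + 9). Numerator: -8(s + 9) + 4(s - 8) = (-8s - 72) + (4s - 32) = -4s - 104
Result: (-4s - 104)/[(s - 8)(s + 9)]


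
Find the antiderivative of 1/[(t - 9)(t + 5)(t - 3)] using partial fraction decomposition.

Cover-up: P = 1/84, Q = 1/112, R = -1/48. Decomposition: (1/84)/(t - 9) + (1/112)/(t + 5) - (1/48)/(t - 3). Integrate each term: (1/84) ln|(t - 9)| + (1/112) ln|(t + 5)| - (1/48) ln|(t - 3)| + C


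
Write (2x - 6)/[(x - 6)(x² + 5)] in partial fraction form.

At x=6: P = (2·6 - 6)/(6² + 5) = 6/41. Q = -P = -6/41, R = 2 - 6·P = 46/41
Result: (6/41)/(x - 6) - ((6/41)x - 46/41)/(x² + 5)


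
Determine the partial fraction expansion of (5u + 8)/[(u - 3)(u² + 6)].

At u=3: A = (5·3 + 8)/(3² + 6) = 23/15. B = -A = -23/15, C = 5 - 3·A = 2/5
Result: (23/15)/(u - 3) - ((23/15)u - 2/5)/(u² + 6)


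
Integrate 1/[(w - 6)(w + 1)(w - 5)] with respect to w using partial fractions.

Cover-up: α = 1/7, β = 1/42, γ = -1/6. Decomposition: (1/7)/(w - 6) + (1/42)/(w + 1) - (1/6)/(w - 5). Integrate each term: (1/7) ln|(w - 6)| + (1/42) ln|(w + 1)| - (1/6) ln|(w - 5)| + C


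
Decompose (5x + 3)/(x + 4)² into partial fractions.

(5x + 3) = α(x + 4) + β. At x = -4: β = 5·(-4) + 3 = -17. Coeff of x: α = 5
Result: 5/(x + 4) - 17/(x + 4)²


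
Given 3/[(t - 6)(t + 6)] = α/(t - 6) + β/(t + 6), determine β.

Cover-up at t = -6: β = 3/(-6 - 6) = -3/12 = -1/4


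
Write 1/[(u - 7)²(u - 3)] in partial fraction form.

Cover-up at u=3: γ = 1/(3 - 7)² = 1/16. Cover-up at u=7: β = 1/(7 - 3) = 1/4. Comparing u² coeff: α = -γ = -1/16
Result: (-1/16)/(u - 7) + (1/4)/(u - 7)² + (1/16)/(u - 3)


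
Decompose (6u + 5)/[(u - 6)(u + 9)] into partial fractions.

At u=6: P = (6·6 + 5)/(6 + 9) = 41/15. At u=-9: Q = (6·(-9) + 5)/(-9 - 6) = 49/15
Result: (41/15)/(u - 6) + (49/15)/(u + 9)


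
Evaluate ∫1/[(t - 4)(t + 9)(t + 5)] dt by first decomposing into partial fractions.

Cover-up: A = 1/117, B = 1/52, C = -1/36. Decomposition: (1/117)/(t - 4) + (1/52)/(t + 9) - (1/36)/(t + 5). Integrate each term: (1/117) ln|(t - 4)| + (1/52) ln|(t + 9)| - (1/36) ln|(t + 5)| + C


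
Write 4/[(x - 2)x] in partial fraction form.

4/(x - 2)x = α/(x - 2) + β/x. α = 4/(2 - 0) = 2, β = 4/(0 - 2) = -2
Result: 2/(x - 2) - 2/x


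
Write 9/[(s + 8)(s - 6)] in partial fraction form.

9/(s + 8)(s - 6) = P/(s + 8) + Q/(s - 6). P = 9/(-8 - 6) = -9/14, Q = 9/(6 + 8) = 9/14
Result: (-9/14)/(s + 8) + (9/14)/(s - 6)


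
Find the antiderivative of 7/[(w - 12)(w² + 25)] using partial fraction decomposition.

Cover-up at w=12: A = 7/(12²+25) = 7/169. Coeff matching: B = -7/169, C = -84/169. Decomposition: (7/169)/(w - 12) - ((7/169)w + 84/169)/(w² + 25). Integrate: linear → ln, quadratic → (1/2)ln + arctan: (7/169) ln|(w - 12)| - (7/338) ln(w² + 25) - (84/845) arctan(w/5) + C


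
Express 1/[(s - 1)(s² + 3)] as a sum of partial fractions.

Cover-up at s = 1: α = 1/(1² + 3) = 1/4. Then β = -α = -1/4, γ = -α·(0 + 1) = -1/4
Result: (1/4)/(s - 1) - ((1/4)s + 1/4)/(s² + 3)


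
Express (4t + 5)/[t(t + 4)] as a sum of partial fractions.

At t=0: α = (4·0 + 5)/(0 + 4) = 5/4. At t=-4: β = (4·(-4) + 5)/(-4 - 0) = 11/4
Result: (5/4)/t + (11/4)/(t + 4)


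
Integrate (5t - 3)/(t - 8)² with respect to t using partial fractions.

Decompose: α = 5, β = 5·8 - 3 = 37, so (5t - 3)/(t - 8)² = 5/(t - 8) + 37/(t - 8)². Integrate: ∫ α/(t - 8) dt = 5 ln|(t - 8)|; ∫ β/(t - 8)² dt = -37/(t - 8). Sum: 5 ln|(t - 8)| - 37/(t - 8) + C


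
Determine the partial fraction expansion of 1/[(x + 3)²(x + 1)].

Cover-up at x=-1: C = 1/(-1 + 3)² = 1/4. Cover-up at x=-3: B = 1/(-3 + 1) = -1/2. Comparing x² coeff: A = -C = -1/4
Result: (-1/4)/(x + 3) - (1/2)/(x + 3)² + (1/4)/(x + 1)


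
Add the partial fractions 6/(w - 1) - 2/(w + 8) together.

Common denominator (w - 1)(w + 8). Numerator: 6(w + 8) - 2(w - 1) = (6w + 48) - (2w - 2) = 4w + 50
Result: (4w + 50)/[(w - 1)(w + 8)]


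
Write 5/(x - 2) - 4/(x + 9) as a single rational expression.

Common denominator (x - 2)(x + 9). Numerator: 5(x + 9) - 4(x - 2) = (5x + 45) - (4x - 8) = x + 53
Result: (x + 53)/[(x - 2)(x + 9)]


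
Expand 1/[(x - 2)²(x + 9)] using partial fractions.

Cover-up at x=-9: γ = 1/(-9 - 2)² = 1/121. Cover-up at x=2: β = 1/(2 + 9) = 1/11. Comparing x² coeff: α = -γ = -1/121
Result: (-1/121)/(x - 2) + (1/11)/(x - 2)² + (1/121)/(x + 9)


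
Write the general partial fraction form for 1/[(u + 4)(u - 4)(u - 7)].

Three distinct linear factors: α/(u + 4) + β/(u - 4) + γ/(u - 7)


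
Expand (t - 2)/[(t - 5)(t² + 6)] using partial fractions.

At t=5: A = (1·5 - 2)/(5² + 6) = 3/31. B = -A = -3/31, C = 1 - 5·A = 16/31
Result: (3/31)/(t - 5) - ((3/31)t - 16/31)/(t² + 6)


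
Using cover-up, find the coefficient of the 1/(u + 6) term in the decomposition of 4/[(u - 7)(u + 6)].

Cover (u + 6), set u=-6: 4/((u - 7) at u=-6) = 4/(-13) = -4/13


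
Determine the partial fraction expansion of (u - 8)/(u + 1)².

(u - 8) = A(u + 1) + B. At u = -1: B = 1·(-1) - 8 = -9. Coeff of u: A = 1
Result: 1/(u + 1) - 9/(u + 1)²


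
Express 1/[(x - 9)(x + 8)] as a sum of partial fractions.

1/(x - 9)(x + 8) = α/(x - 9) + β/(x + 8). α = 1/(9 + 8) = 1/17, β = 1/(-8 - 9) = -1/17
Result: (1/17)/(x - 9) - (1/17)/(x + 8)


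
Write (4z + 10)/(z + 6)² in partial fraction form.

(4z + 10) = A(z + 6) + B. At z = -6: B = 4·(-6) + 10 = -14. Coeff of z: A = 4
Result: 4/(z + 6) - 14/(z + 6)²


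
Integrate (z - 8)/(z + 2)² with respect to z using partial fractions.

Decompose: P = 1, Q = 1·(-2) - 8 = -10, so (z - 8)/(z + 2)² = 1/(z + 2) - 10/(z + 2)². Integrate: ∫ P/(z + 2) dz = ln|(z + 2)|; ∫ Q/(z + 2)² dz = 10/(z + 2). Sum: ln|(z + 2)| + 10/(z + 2) + C


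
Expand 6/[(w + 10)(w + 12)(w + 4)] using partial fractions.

Using cover-up method: P = -1/2, Q = 3/8, R = 1/8
Result: (-1/2)/(w + 10) + (3/8)/(w + 12) + (1/8)/(w + 4)


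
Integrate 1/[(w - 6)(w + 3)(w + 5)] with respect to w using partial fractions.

Cover-up: A = 1/99, B = -1/18, C = 1/22. Decomposition: (1/99)/(w - 6) - (1/18)/(w + 3) + (1/22)/(w + 5). Integrate each term: (1/99) ln|(w - 6)| - (1/18) ln|(w + 3)| + (1/22) ln|(w + 5)| + C


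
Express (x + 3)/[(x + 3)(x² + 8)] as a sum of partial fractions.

At x=-3: P = (1·(-3) + 3)/((-3)² + 8) = 0. Q = -P = 0, R = 1 - (-3)·P = 1
Result: (1)/(x² + 8)


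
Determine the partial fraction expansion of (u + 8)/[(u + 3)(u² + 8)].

At u=-3: α = (1·(-3) + 8)/((-3)² + 8) = 5/17. β = -α = -5/17, γ = 1 - (-3)·α = 32/17
Result: (5/17)/(u + 3) - ((5/17)u - 32/17)/(u² + 8)


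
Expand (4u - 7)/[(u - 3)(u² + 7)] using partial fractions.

At u=3: α = (4·3 - 7)/(3² + 7) = 5/16. β = -α = -5/16, γ = 4 - 3·α = 49/16
Result: (5/16)/(u - 3) - ((5/16)u - 49/16)/(u² + 7)


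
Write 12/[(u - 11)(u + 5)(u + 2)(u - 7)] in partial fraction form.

Using Heaviside cover-up: (3/208)/(u - 11) - (1/48)/(u + 5) + (4/117)/(u + 2) - (1/36)/(u - 7)


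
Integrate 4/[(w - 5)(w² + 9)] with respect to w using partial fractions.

Cover-up at w=5: A = 4/(5²+9) = 2/17. Coeff matching: B = -2/17, C = -10/17. Decomposition: (2/17)/(w - 5) - ((2/17)w + 10/17)/(w² + 9). Integrate: linear → ln, quadratic → (1/2)ln + arctan: (2/17) ln|(w - 5)| - (1/17) ln(w² + 9) - (10/51) arctan(w/3) + C


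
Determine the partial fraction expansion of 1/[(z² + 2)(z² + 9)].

Coefficient matching gives α = γ = 0, β = 1/(9-2) = 1/7, δ = -β = -1/7
Result: (1/7)/(z² + 2) - (1/7)/(z² + 9)


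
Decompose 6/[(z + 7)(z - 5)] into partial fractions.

6/(z + 7)(z - 5) = α/(z + 7) + β/(z - 5). α = 6/(-7 - 5) = -1/2, β = 6/(5 + 7) = 1/2
Result: (-1/2)/(z + 7) + (1/2)/(z - 5)


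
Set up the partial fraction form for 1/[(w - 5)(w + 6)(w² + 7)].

Two linear + quadratic: α/(w - 5) + β/(w + 6) + (γw + δ)/(w² + 7)


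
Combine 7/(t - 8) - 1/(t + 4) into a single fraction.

Common denominator (t - 8)(t + 4). Numerator: 7(t + 4) - 1(t - 8) = (7t + 28) - (t - 8) = 6t + 36
Result: (6t + 36)/[(t - 8)(t + 4)]


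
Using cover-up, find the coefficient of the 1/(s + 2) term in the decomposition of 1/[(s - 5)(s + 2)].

Cover (s + 2), set s=-2: 1/((s - 5) at s=-2) = 1/(-7) = -1/7


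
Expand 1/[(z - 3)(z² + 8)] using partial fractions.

Cover-up at z = 3: A = 1/(3² + 8) = 1/17. Then B = -A = -1/17, C = -A·(0 + 3) = -3/17
Result: (1/17)/(z - 3) - ((1/17)z + 3/17)/(z² + 8)


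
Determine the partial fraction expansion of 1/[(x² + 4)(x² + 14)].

Coefficient matching gives A = C = 0, B = 1/(14-4) = 1/10, D = -B = -1/10
Result: (1/10)/(x² + 4) - (1/10)/(x² + 14)


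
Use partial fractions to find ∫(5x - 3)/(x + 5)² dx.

Decompose: A = 5, B = 5·(-5) - 3 = -28, so (5x - 3)/(x + 5)² = 5/(x + 5) - 28/(x + 5)². Integrate: ∫ A/(x + 5) dx = 5 ln|(x + 5)|; ∫ B/(x + 5)² dx = 28/(x + 5). Sum: 5 ln|(x + 5)| + 28/(x + 5) + C


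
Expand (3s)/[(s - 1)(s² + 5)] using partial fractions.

At s=1: P = (3·1 + 0)/(1² + 5) = 1/2. Q = -P = -1/2, R = 3 - 1·P = 5/2
Result: (1/2)/(s - 1) - ((1/2)s - 5/2)/(s² + 5)


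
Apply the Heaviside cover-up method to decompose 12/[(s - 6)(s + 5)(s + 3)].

Cover (s - 6), s=6: P = 12/[(6 + 5)(6 + 3)] = 4/33. Cover (s + 5), s=-5: Q = 12/[(-5 - 6)(-5 + 3)] = 6/11. Cover (s + 3), s=-3: R = 12/[(-3 - 6)(-3 + 5)] = -2/3.
Result: (4/33)/(s - 6) + (6/11)/(s + 5) - (2/3)/(s + 3)


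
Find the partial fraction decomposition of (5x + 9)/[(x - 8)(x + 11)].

At x=8: P = (5·8 + 9)/(8 + 11) = 49/19. At x=-11: Q = (5·(-11) + 9)/(-11 - 8) = 46/19
Result: (49/19)/(x - 8) + (46/19)/(x + 11)


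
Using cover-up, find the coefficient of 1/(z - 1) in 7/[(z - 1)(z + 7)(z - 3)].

Cover (z - 1), set z=1: 7/[(1 + 7)(1 - 3)] = -7/16


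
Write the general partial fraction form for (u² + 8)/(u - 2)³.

Repeated linear factor (power 3): A/(u - 2) + B/(u - 2)² + C/(u - 2)³


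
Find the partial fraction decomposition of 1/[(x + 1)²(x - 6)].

Cover-up at x=6: γ = 1/(6 + 1)² = 1/49. Cover-up at x=-1: β = 1/(-1 - 6) = -1/7. Comparing x² coeff: α = -γ = -1/49
Result: (-1/49)/(x + 1) - (1/7)/(x + 1)² + (1/49)/(x - 6)


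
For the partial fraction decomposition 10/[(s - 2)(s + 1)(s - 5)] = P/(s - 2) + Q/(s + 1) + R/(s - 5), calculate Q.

Cover-up at s = -1: Q = 10/[(-1 - 2)(-1 - 5)] = 10/[(-3)(-6)] = 10/18 = 5/9


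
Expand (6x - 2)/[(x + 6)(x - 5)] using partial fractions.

At x=-6: α = (6·(-6) - 2)/(-6 - 5) = 38/11. At x=5: β = (6·5 - 2)/(5 + 6) = 28/11
Result: (38/11)/(x + 6) + (28/11)/(x - 5)


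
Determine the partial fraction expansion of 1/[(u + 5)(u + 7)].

1/(u + 5)(u + 7) = A/(u + 5) + B/(u + 7). A = 1/(-5 + 7) = 1/2, B = 1/(-7 + 5) = -1/2
Result: (1/2)/(u + 5) - (1/2)/(u + 7)


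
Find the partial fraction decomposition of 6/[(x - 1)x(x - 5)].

Using cover-up method: A = -3/2, B = 6/5, C = 3/10
Result: (-3/2)/(x - 1) + (6/5)/x + (3/10)/(x - 5)


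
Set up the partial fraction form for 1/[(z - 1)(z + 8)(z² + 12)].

Two linear + quadratic: P/(z - 1) + Q/(z + 8) + (Rz + S)/(z² + 12)


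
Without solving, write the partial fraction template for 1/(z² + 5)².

Repeated quadratic factor: (Pz + Q)/(z² + 5) + (Rz + S)/(z² + 5)²


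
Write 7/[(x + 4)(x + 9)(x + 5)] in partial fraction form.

Using cover-up method: α = 7/5, β = 7/20, γ = -7/4
Result: (7/5)/(x + 4) + (7/20)/(x + 9) - (7/4)/(x + 5)


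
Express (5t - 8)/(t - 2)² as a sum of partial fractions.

(5t - 8) = P(t - 2) + Q. At t = 2: Q = 5·2 - 8 = 2. Coeff of t: P = 5
Result: 5/(t - 2) + 2/(t - 2)²


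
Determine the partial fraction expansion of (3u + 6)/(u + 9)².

(3u + 6) = P(u + 9) + Q. At u = -9: Q = 3·(-9) + 6 = -21. Coeff of u: P = 3
Result: 3/(u + 9) - 21/(u + 9)²


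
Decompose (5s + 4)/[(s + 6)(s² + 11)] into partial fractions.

At s=-6: P = (5·(-6) + 4)/((-6)² + 11) = -26/47. Q = -P = 26/47, R = 5 - (-6)·P = 79/47
Result: (-26/47)/(s + 6) + ((26/47)s + 79/47)/(s² + 11)


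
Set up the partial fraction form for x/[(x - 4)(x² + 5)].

Linear + irreducible quadratic: A/(x - 4) + (Bx + C)/(x² + 5)


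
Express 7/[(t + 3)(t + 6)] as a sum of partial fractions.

7/(t + 3)(t + 6) = α/(t + 3) + β/(t + 6). α = 7/(-3 + 6) = 7/3, β = 7/(-6 + 3) = -7/3
Result: (7/3)/(t + 3) - (7/3)/(t + 6)


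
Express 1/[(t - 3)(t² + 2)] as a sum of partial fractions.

Cover-up at t = 3: A = 1/(3² + 2) = 1/11. Then B = -A = -1/11, C = -A·(0 + 3) = -3/11
Result: (1/11)/(t - 3) - ((1/11)t + 3/11)/(t² + 2)


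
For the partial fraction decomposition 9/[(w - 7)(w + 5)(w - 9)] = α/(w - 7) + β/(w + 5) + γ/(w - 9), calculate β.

Cover-up at w = -5: β = 9/[(-5 - 7)(-5 - 9)] = 9/[(-12)(-14)] = 9/168 = 3/56


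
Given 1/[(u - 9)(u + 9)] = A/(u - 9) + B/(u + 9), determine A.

Cover-up at u = 9: A = 1/(9 + 9) = 1/18


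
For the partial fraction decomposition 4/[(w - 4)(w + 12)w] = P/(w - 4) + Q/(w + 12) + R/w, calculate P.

Cover-up at w = 4: P = 4/[(4 + 12)(4 - 0)] = 4/[(16)(4)] = 4/64 = 1/16


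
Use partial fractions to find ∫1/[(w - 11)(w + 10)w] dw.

Cover-up: α = 1/231, β = 1/210, γ = -1/110. Decomposition: (1/231)/(w - 11) + (1/210)/(w + 10) - (1/110)/w. Integrate each term: (1/231) ln|(w - 11)| + (1/210) ln|(w + 10)| - (1/110) ln|w| + C


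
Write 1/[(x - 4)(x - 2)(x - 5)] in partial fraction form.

Using cover-up method: A = -1/2, B = 1/6, C = 1/3
Result: (-1/2)/(x - 4) + (1/6)/(x - 2) + (1/3)/(x - 5)


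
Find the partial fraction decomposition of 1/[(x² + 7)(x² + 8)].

Coefficient matching gives A = C = 0, B = 1/(8-7) = 1, D = -B = -1
Result: 1/(x² + 7) - 1/(x² + 8)


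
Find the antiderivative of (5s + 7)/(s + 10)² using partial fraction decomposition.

Decompose: α = 5, β = 5·(-10) + 7 = -43, so (5s + 7)/(s + 10)² = 5/(s + 10) - 43/(s + 10)². Integrate: ∫ α/(s + 10) ds = 5 ln|(s + 10)|; ∫ β/(s + 10)² ds = 43/(s + 10). Sum: 5 ln|(s + 10)| + 43/(s + 10) + C


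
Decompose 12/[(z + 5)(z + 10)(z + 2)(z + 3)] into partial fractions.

Using Heaviside cover-up: (2/5)/(z + 5) - (3/70)/(z + 10) + (1/2)/(z + 2) - (6/7)/(z + 3)


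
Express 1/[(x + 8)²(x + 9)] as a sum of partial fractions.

Cover-up at x=-9: R = 1/(-9 + 8)² = 1. Cover-up at x=-8: Q = 1/(-8 + 9) = 1. Comparing x² coeff: P = -R = -1
Result: -1/(x + 8) + 1/(x + 8)² + 1/(x + 9)


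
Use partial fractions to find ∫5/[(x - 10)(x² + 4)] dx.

Cover-up at x=10: P = 5/(10²+4) = 5/104. Coeff matching: Q = -5/104, R = -25/52. Decomposition: (5/104)/(x - 10) - ((5/104)x + 25/52)/(x² + 4). Integrate: linear → ln, quadratic → (1/2)ln + arctan: (5/104) ln|(x - 10)| - (5/208) ln(x² + 4) - (25/104) arctan(x/2) + C


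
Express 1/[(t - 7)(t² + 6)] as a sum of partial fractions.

Cover-up at t = 7: A = 1/(7² + 6) = 1/55. Then B = -A = -1/55, C = -A·(0 + 7) = -7/55
Result: (1/55)/(t - 7) - ((1/55)t + 7/55)/(t² + 6)


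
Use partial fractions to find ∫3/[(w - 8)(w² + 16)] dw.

Cover-up at w=8: P = 3/(8²+16) = 3/80. Coeff matching: Q = -3/80, R = -3/10. Decomposition: (3/80)/(w - 8) - ((3/80)w + 3/10)/(w² + 16). Integrate: linear → ln, quadratic → (1/2)ln + arctan: (3/80) ln|(w - 8)| - (3/160) ln(w² + 16) - (3/40) arctan(w/4) + C


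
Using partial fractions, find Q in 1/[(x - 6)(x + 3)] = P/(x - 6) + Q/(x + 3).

Cover-up at x = -3: Q = 1/(-3 - 6) = -1/9


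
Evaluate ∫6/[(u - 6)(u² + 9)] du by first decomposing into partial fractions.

Cover-up at u=6: A = 6/(6²+9) = 2/15. Coeff matching: B = -2/15, C = -4/5. Decomposition: (2/15)/(u - 6) - ((2/15)u + 4/5)/(u² + 9). Integrate: linear → ln, quadratic → (1/2)ln + arctan: (2/15) ln|(u - 6)| - (1/15) ln(u² + 9) - (4/15) arctan(u/3) + C


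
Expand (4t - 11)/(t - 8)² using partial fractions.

(4t - 11) = P(t - 8) + Q. At t = 8: Q = 4·8 - 11 = 21. Coeff of t: P = 4
Result: 4/(t - 8) + 21/(t - 8)²


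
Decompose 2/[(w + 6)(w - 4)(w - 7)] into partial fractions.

Using cover-up method: A = 1/65, B = -1/15, C = 2/39
Result: (1/65)/(w + 6) - (1/15)/(w - 4) + (2/39)/(w - 7)


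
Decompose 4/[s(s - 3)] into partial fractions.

4/s(s - 3) = A/s + B/(s - 3). A = 4/(0 - 3) = -4/3, B = 4/(3 - 0) = 4/3
Result: (-4/3)/s + (4/3)/(s - 3)


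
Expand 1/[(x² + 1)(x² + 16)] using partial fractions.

Coefficient matching gives A = C = 0, B = 1/(16-1) = 1/15, D = -B = -1/15
Result: (1/15)/(x² + 1) - (1/15)/(x² + 16)


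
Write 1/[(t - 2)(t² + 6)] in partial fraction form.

Cover-up at t = 2: A = 1/(2² + 6) = 1/10. Then B = -A = -1/10, C = -A·(0 + 2) = -1/5
Result: (1/10)/(t - 2) - ((1/10)t + 1/5)/(t² + 6)


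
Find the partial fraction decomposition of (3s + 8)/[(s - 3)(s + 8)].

At s=3: P = (3·3 + 8)/(3 + 8) = 17/11. At s=-8: Q = (3·(-8) + 8)/(-8 - 3) = 16/11
Result: (17/11)/(s - 3) + (16/11)/(s + 8)


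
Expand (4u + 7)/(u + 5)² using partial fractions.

(4u + 7) = P(u + 5) + Q. At u = -5: Q = 4·(-5) + 7 = -13. Coeff of u: P = 4
Result: 4/(u + 5) - 13/(u + 5)²


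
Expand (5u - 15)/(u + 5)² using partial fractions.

(5u - 15) = P(u + 5) + Q. At u = -5: Q = 5·(-5) - 15 = -40. Coeff of u: P = 5
Result: 5/(u + 5) - 40/(u + 5)²


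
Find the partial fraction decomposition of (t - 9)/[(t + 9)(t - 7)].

At t=-9: A = (1·(-9) - 9)/(-9 - 7) = 9/8. At t=7: B = (1·7 - 9)/(7 + 9) = -1/8
Result: (9/8)/(t + 9) - (1/8)/(t - 7)


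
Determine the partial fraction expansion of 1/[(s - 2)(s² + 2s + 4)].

Cover-up at s = 2: α = 1/(2² + 2·2 + 4) = 1/12. Then β = -α = -1/12, γ = -α·(2 + 2) = -1/3
Result: (1/12)/(s - 2) - ((1/12)s + 1/3)/(s² + 2s + 4)


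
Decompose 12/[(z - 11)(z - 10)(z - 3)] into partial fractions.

Using cover-up method: P = 3/2, Q = -12/7, R = 3/14
Result: (3/2)/(z - 11) - (12/7)/(z - 10) + (3/14)/(z - 3)
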